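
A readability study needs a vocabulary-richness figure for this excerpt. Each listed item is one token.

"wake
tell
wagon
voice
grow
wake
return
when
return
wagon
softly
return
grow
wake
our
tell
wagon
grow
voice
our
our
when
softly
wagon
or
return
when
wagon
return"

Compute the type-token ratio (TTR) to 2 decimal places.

N = 29 tokens, V = 10 types.
TTR = V / N = 10 / 29 = 0.34

0.34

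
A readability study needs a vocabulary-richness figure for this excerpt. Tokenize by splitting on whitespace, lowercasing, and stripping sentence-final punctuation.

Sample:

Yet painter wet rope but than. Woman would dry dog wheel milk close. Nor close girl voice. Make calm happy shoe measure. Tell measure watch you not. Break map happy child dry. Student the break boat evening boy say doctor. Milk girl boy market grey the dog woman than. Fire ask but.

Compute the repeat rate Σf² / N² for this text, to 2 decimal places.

Frequencies: but:2, than:2, woman:2, dry:2, dog:2, milk:2, close:2, girl:2, happy:2, measure:2, break:2, the:2, boy:2, yet:1, painter:1, wet:1, rope:1, would:1, wheel:1, nor:1, … (19 more, each freq 1)
Σf² = 78; N² = 2704
Repeat rate = 78 / 2704 = 0.03

0.03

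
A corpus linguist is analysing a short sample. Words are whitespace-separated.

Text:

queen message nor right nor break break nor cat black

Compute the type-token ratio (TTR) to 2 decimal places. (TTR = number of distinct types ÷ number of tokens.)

0.70

N = 10 tokens, V = 7 types.
TTR = V / N = 7 / 10 = 0.70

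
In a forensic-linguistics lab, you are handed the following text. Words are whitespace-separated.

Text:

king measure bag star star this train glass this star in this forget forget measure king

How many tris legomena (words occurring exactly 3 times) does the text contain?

Frequencies: star:3, this:3, king:2, measure:2, forget:2, bag:1, train:1, glass:1, in:1
Words with frequency 3: star, this

2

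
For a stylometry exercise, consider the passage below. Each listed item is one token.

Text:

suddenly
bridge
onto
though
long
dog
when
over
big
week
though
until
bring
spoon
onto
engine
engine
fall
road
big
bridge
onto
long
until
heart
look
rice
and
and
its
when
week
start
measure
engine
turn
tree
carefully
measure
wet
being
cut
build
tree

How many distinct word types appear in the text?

Distinct types: {and, being, big, bridge, bring, build, carefully, cut, dog, engine, fall, heart, its, long, look, measure, onto, over, rice, road, spoon, start, suddenly, though, tree, turn, until, week, wet, when}
V = 30

30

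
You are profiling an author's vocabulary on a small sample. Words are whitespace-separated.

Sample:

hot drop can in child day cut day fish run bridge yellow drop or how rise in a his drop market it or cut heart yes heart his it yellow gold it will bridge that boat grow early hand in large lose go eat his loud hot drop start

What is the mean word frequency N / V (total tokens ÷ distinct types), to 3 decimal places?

1.485

N = 49 tokens, V = 33 types.
Mean frequency = N / V = 49 / 33 = 1.485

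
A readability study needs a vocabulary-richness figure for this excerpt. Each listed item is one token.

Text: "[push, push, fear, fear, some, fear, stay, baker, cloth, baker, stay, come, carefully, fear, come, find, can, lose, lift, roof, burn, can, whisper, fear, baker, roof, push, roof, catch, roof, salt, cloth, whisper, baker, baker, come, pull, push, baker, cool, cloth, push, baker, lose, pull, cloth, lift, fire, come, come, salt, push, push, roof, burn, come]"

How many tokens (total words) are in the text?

Tokens: push, push, fear, fear, some, fear, stay, baker, cloth, baker, stay, come, carefully, fear, come, find, can, lose, lift, roof, burn, can, whisper, fear, baker, roof, push, roof, catch, roof, salt, cloth, whisper, baker, baker, come, pull, push, baker, cool, cloth, push, baker, lose, pull, cloth, lift, fire, come, come, salt, push, push, roof, burn, come
N = 56

56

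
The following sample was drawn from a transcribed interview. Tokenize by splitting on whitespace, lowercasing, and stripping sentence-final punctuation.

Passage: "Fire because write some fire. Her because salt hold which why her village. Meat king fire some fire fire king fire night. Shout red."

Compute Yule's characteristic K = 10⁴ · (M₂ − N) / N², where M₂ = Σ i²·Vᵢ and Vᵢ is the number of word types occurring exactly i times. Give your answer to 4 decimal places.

Frequencies: fire:6, because:2, some:2, her:2, king:2, write:1, salt:1, hold:1, which:1, why:1, village:1, meat:1, night:1, shout:1, red:1
N = 24. Frequency spectrum: V_1=10, V_2=4, V_6=1
M₂ = 1²·10 + 2²·4 + 6²·1 = 62
K = 10000 × (62 − 24) / 24² = 659.7222

659.7222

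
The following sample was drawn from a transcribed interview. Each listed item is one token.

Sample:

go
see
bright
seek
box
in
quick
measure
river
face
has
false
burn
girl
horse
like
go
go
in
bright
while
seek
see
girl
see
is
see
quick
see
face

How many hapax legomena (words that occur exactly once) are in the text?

10

Frequencies: see:5, go:3, bright:2, seek:2, in:2, quick:2, face:2, girl:2, box:1, measure:1, river:1, has:1, false:1, burn:1, horse:1, like:1, while:1, is:1
Hapax (freq=1): box, burn, false, has, horse, is, like, measure, river, while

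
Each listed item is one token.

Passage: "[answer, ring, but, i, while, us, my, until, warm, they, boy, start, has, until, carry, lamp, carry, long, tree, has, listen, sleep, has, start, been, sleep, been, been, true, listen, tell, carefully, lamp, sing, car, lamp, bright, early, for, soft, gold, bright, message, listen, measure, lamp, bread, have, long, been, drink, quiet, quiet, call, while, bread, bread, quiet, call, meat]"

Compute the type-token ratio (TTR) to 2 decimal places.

0.63

N = 60 tokens, V = 38 types.
TTR = V / N = 38 / 60 = 0.63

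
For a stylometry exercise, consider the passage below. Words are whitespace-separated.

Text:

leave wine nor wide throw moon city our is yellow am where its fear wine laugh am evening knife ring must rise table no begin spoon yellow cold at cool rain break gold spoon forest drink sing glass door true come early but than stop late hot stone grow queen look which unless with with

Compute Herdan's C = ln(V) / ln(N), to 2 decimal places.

N = 55, V = 50.
ln(V) = 3.912023, ln(N) = 4.007333
C = 3.912023 / 4.007333 = 0.98

0.98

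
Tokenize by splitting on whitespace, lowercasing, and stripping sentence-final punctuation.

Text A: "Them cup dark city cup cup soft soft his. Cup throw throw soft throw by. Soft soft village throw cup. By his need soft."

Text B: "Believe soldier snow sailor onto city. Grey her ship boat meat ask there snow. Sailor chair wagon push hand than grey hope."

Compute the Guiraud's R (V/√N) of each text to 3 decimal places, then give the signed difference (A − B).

A: V=10, N=24, R=2.041
B: V=19, N=22, R=4.051
Difference = 2.041 − 4.051 = -2.010

-2.010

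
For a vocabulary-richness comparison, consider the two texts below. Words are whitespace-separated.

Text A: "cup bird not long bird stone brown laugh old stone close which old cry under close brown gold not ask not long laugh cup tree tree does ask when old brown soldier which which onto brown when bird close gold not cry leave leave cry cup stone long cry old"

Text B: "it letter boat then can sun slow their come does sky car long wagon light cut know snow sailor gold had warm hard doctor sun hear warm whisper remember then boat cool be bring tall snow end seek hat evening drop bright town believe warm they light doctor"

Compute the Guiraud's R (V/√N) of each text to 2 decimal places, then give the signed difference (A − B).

-2.94

A: V=20, N=50, R=2.83
B: V=40, N=48, R=5.77
Difference = 2.83 − 5.77 = -2.94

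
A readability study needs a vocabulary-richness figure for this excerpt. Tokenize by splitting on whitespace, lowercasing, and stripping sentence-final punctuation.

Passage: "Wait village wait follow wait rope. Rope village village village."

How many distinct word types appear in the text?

4

Distinct types: {follow, rope, village, wait}
V = 4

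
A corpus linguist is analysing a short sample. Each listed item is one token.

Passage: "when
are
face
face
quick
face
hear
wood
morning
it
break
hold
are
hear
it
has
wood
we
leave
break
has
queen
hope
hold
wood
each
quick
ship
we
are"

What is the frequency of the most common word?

Frequencies: are:3, face:3, wood:3, quick:2, hear:2, it:2, break:2, hold:2, has:2, we:2, when:1, morning:1, leave:1, queen:1, hope:1, each:1, ship:1
Most common: 'are' with frequency 3.

3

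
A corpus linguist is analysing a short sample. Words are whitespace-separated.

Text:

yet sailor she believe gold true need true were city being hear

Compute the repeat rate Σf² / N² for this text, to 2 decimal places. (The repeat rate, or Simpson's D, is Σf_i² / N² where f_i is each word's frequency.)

0.10

Frequencies: true:2, yet:1, sailor:1, she:1, believe:1, gold:1, need:1, were:1, city:1, being:1, hear:1
Σf² = 14; N² = 144
Repeat rate = 14 / 144 = 0.10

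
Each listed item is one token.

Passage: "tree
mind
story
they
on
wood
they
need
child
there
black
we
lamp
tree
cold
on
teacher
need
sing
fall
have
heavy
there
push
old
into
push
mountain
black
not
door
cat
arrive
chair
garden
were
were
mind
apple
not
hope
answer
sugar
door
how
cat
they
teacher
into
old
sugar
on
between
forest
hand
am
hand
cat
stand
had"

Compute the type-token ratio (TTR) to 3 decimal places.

0.667

N = 60 tokens, V = 40 types.
TTR = V / N = 40 / 60 = 0.667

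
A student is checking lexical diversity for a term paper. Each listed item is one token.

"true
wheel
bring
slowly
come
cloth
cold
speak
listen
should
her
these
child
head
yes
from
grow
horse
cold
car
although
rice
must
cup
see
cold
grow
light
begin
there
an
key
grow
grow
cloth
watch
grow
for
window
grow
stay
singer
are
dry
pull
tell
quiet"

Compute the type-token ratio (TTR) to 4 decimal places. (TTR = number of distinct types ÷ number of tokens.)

N = 47 tokens, V = 39 types.
TTR = V / N = 39 / 47 = 0.8298

0.8298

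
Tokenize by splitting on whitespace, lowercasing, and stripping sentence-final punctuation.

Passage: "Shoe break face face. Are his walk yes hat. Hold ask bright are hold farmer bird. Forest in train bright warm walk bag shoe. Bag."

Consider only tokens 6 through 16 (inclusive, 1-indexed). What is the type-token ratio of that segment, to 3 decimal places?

0.909

Segment tokens 6–16: his, walk, yes, hat, hold, ask, bright, are, hold, farmer, bird
Segment N = 11, segment V = 10.
TTR = 10 / 11 = 0.909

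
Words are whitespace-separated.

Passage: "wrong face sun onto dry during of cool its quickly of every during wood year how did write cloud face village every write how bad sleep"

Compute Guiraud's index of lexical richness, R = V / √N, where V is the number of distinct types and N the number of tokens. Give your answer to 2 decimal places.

3.92

N = 26, V = 20.
√N = 5.099020
R = 20 / 5.099020 = 3.92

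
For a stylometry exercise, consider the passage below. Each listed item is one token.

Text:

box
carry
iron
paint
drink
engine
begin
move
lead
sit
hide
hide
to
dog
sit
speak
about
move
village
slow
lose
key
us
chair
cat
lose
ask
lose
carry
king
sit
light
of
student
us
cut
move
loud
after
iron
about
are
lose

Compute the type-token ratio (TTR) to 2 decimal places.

N = 43 tokens, V = 31 types.
TTR = V / N = 31 / 43 = 0.72

0.72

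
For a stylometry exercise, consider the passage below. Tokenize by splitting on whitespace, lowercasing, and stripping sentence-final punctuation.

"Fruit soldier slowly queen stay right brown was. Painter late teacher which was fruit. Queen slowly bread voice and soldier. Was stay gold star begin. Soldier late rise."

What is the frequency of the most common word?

Frequencies: soldier:3, was:3, fruit:2, slowly:2, queen:2, stay:2, late:2, right:1, brown:1, painter:1, teacher:1, which:1, bread:1, voice:1, and:1, gold:1, star:1, begin:1, rise:1
Most common: 'soldier' with frequency 3.

3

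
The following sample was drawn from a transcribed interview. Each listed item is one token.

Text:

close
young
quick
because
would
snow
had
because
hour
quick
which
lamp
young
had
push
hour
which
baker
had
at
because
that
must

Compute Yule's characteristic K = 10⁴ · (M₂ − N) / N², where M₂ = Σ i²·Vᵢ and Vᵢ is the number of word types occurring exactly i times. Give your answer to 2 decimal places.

378.07

Frequencies: because:3, had:3, young:2, quick:2, hour:2, which:2, close:1, would:1, snow:1, lamp:1, push:1, baker:1, at:1, that:1, must:1
N = 23. Frequency spectrum: V_1=9, V_2=4, V_3=2
M₂ = 1²·9 + 2²·4 + 3²·2 = 43
K = 10000 × (43 − 23) / 23² = 378.07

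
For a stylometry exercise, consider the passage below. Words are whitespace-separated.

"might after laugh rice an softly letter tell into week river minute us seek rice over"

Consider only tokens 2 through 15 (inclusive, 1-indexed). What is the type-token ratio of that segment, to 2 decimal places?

0.93

Segment tokens 2–15: after, laugh, rice, an, softly, letter, tell, into, week, river, minute, us, seek, rice
Segment N = 14, segment V = 13.
TTR = 13 / 14 = 0.93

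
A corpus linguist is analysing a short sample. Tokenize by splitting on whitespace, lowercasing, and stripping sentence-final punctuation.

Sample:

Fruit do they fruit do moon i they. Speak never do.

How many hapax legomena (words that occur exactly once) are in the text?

4

Frequencies: do:3, fruit:2, they:2, moon:1, i:1, speak:1, never:1
Hapax (freq=1): i, moon, never, speak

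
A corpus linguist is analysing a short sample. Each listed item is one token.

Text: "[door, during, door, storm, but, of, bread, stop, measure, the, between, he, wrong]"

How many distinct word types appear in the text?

12

Distinct types: {between, bread, but, door, during, he, measure, of, stop, storm, the, wrong}
V = 12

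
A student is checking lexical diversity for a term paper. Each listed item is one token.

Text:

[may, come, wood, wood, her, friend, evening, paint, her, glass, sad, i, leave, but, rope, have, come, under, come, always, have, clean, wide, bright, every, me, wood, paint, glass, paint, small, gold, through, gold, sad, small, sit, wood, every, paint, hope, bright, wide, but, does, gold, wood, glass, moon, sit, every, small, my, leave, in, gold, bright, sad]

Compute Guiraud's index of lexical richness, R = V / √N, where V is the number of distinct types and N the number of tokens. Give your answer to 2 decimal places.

3.94

N = 58, V = 30.
√N = 7.615773
R = 30 / 7.615773 = 3.94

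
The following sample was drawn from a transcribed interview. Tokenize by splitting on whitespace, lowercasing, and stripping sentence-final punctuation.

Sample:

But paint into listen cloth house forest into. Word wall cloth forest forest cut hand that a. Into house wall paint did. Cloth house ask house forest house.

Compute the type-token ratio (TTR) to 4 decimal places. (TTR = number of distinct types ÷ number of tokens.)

0.5357

N = 28 tokens, V = 15 types.
TTR = V / N = 15 / 28 = 0.5357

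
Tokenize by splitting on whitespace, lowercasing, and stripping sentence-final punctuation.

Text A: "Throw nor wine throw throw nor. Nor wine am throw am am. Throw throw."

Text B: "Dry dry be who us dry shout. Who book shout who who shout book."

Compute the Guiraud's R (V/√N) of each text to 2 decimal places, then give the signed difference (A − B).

-0.53

A: V=4, N=14, R=1.07
B: V=6, N=14, R=1.60
Difference = 1.07 − 1.60 = -0.53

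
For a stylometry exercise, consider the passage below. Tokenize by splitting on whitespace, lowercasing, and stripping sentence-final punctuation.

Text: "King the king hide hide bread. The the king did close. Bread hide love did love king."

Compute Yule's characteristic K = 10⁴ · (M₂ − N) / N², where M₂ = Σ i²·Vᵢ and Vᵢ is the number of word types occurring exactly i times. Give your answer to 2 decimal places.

1038.06

Frequencies: king:4, the:3, hide:3, bread:2, did:2, love:2, close:1
N = 17. Frequency spectrum: V_1=1, V_2=3, V_3=2, V_4=1
M₂ = 1²·1 + 2²·3 + 3²·2 + 4²·1 = 47
K = 10000 × (47 − 17) / 17² = 1038.06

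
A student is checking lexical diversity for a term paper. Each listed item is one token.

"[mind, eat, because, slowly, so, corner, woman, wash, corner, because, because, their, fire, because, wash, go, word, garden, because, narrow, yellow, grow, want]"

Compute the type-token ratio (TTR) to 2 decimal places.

0.74

N = 23 tokens, V = 17 types.
TTR = V / N = 17 / 23 = 0.74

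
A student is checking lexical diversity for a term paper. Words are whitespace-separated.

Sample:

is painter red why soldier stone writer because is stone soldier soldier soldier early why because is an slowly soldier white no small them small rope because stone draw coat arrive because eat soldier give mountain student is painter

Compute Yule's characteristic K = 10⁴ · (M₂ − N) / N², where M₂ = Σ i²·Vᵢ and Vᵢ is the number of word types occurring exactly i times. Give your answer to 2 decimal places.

433.93

Frequencies: soldier:6, is:4, because:4, stone:3, painter:2, why:2, small:2, red:1, writer:1, early:1, an:1, slowly:1, white:1, no:1, them:1, rope:1, draw:1, coat:1, arrive:1, eat:1, … (3 more, each freq 1)
N = 39. Frequency spectrum: V_1=16, V_2=3, V_3=1, V_4=2, V_6=1
M₂ = 1²·16 + 2²·3 + 3²·1 + 4²·2 + 6²·1 = 105
K = 10000 × (105 − 39) / 39² = 433.93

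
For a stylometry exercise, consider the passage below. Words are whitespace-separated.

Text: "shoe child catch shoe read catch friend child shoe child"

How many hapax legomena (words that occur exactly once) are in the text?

2

Frequencies: shoe:3, child:3, catch:2, read:1, friend:1
Hapax (freq=1): friend, read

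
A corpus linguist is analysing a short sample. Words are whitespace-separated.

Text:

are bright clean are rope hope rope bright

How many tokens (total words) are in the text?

8

Tokens: are, bright, clean, are, rope, hope, rope, bright
N = 8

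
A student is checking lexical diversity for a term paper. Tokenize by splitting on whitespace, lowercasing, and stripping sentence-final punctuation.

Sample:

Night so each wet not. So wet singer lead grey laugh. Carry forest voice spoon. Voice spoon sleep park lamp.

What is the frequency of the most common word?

Frequencies: so:2, wet:2, voice:2, spoon:2, night:1, each:1, not:1, singer:1, lead:1, grey:1, laugh:1, carry:1, forest:1, sleep:1, park:1, lamp:1
Most common: 'so' with frequency 2.

2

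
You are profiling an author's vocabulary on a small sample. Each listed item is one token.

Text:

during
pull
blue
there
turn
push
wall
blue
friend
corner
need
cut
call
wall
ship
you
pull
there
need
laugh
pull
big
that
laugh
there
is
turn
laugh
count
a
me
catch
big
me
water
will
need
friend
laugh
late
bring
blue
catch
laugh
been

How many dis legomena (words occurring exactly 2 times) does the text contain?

6

Frequencies: laugh:5, pull:3, blue:3, there:3, need:3, turn:2, wall:2, friend:2, big:2, me:2, catch:2, during:1, push:1, corner:1, cut:1, call:1, ship:1, you:1, that:1, is:1, … (7 more, each freq 1)
Words with frequency 2: big, catch, friend, me, turn, wall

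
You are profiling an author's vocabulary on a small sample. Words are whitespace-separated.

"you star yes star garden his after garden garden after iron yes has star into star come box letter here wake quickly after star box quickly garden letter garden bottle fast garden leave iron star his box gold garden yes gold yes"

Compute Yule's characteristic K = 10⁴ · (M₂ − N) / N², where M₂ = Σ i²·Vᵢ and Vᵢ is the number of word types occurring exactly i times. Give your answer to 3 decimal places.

Frequencies: garden:7, star:6, yes:4, after:3, box:3, his:2, iron:2, letter:2, quickly:2, gold:2, you:1, has:1, into:1, come:1, here:1, wake:1, bottle:1, fast:1, leave:1
N = 42. Frequency spectrum: V_1=9, V_2=5, V_3=2, V_4=1, V_6=1, V_7=1
M₂ = 1²·9 + 2²·5 + 3²·2 + 4²·1 + 6²·1 + 7²·1 = 148
K = 10000 × (148 − 42) / 42² = 600.907

600.907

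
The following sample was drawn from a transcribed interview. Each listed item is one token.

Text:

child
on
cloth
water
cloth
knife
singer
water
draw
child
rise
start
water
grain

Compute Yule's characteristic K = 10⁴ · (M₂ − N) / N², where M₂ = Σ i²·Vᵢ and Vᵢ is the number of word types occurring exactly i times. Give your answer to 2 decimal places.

510.20

Frequencies: water:3, child:2, cloth:2, on:1, knife:1, singer:1, draw:1, rise:1, start:1, grain:1
N = 14. Frequency spectrum: V_1=7, V_2=2, V_3=1
M₂ = 1²·7 + 2²·2 + 3²·1 = 24
K = 10000 × (24 − 14) / 14² = 510.20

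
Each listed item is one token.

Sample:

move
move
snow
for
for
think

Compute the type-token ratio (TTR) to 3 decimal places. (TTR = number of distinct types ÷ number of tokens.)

N = 6 tokens, V = 4 types.
TTR = V / N = 4 / 6 = 0.667

0.667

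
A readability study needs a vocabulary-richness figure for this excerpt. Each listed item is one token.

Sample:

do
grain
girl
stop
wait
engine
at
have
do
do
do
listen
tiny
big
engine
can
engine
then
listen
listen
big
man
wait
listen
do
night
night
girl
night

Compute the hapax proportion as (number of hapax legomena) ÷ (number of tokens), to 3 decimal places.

Frequencies: do:5, listen:4, engine:3, night:3, girl:2, wait:2, big:2, grain:1, stop:1, at:1, have:1, tiny:1, can:1, then:1, man:1
Hapax count = 8; token count = 29.
Ratio = 8 / 29 = 0.276

0.276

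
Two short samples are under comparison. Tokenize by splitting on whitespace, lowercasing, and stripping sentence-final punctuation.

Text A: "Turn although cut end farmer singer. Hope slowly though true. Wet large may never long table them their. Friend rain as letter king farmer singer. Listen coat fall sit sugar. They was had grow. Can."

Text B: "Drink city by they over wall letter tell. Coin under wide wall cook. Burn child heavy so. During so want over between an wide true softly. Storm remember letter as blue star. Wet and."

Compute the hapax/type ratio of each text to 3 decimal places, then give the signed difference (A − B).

0.111

A: hapax=31, V=33, ratio=0.939
B: hapax=24, V=29, ratio=0.828
Difference = 0.939 − 0.828 = 0.111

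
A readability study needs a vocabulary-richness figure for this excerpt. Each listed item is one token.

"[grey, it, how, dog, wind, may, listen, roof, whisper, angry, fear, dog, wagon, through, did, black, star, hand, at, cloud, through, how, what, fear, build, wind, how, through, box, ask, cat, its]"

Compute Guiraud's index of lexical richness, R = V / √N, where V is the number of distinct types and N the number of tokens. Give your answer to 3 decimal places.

N = 32, V = 25.
√N = 5.656854
R = 25 / 5.656854 = 4.419

4.419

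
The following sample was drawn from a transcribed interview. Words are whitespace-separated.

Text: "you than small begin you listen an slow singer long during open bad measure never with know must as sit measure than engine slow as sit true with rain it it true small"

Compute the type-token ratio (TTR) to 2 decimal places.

0.70

N = 33 tokens, V = 23 types.
TTR = V / N = 23 / 33 = 0.70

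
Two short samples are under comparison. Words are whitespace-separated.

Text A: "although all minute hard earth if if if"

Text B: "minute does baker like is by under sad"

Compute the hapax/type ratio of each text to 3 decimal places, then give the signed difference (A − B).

-0.167

A: hapax=5, V=6, ratio=0.833
B: hapax=8, V=8, ratio=1.000
Difference = 0.833 − 1.000 = -0.167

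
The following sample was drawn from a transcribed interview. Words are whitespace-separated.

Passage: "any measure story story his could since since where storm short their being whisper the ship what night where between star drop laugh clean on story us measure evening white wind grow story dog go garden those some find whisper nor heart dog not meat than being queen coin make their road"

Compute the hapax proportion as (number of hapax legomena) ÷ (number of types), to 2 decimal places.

0.81

Frequencies: story:4, measure:2, since:2, where:2, their:2, being:2, whisper:2, dog:2, any:1, his:1, could:1, storm:1, short:1, the:1, ship:1, what:1, night:1, between:1, star:1, drop:1, … (22 more, each freq 1)
Hapax count = 34; type count = 42.
Ratio = 34 / 42 = 0.81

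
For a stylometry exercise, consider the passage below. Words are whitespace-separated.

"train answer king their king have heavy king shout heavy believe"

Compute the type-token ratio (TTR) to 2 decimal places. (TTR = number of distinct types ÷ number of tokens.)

0.73

N = 11 tokens, V = 8 types.
TTR = V / N = 8 / 11 = 0.73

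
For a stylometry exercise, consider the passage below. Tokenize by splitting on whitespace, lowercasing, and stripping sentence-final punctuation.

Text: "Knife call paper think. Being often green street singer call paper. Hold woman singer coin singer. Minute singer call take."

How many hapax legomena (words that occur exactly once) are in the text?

Frequencies: singer:4, call:3, paper:2, knife:1, think:1, being:1, often:1, green:1, street:1, hold:1, woman:1, coin:1, minute:1, take:1
Hapax (freq=1): being, coin, green, hold, knife, minute, often, street, take, think, woman

11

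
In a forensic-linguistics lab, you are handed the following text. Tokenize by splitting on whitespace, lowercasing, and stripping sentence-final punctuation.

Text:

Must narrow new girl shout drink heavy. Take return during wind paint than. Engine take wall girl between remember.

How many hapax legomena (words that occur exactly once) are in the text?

Frequencies: girl:2, take:2, must:1, narrow:1, new:1, shout:1, drink:1, heavy:1, return:1, during:1, wind:1, paint:1, than:1, engine:1, wall:1, between:1, remember:1
Hapax (freq=1): between, drink, during, engine, heavy, must, narrow, new, paint, remember, return, shout, than, wall, wind

15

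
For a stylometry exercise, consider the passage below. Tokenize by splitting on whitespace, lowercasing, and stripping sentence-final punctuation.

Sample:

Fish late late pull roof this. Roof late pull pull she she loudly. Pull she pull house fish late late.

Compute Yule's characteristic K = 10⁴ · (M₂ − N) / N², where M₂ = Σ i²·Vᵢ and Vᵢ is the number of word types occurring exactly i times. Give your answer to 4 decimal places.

1250.0000

Frequencies: late:5, pull:5, she:3, fish:2, roof:2, this:1, loudly:1, house:1
N = 20. Frequency spectrum: V_1=3, V_2=2, V_3=1, V_5=2
M₂ = 1²·3 + 2²·2 + 3²·1 + 5²·2 = 70
K = 10000 × (70 − 20) / 20² = 1250.0000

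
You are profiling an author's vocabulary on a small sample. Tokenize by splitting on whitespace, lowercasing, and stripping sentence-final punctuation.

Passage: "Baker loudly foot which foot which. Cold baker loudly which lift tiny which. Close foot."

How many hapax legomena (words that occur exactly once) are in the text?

Frequencies: which:4, foot:3, baker:2, loudly:2, cold:1, lift:1, tiny:1, close:1
Hapax (freq=1): close, cold, lift, tiny

4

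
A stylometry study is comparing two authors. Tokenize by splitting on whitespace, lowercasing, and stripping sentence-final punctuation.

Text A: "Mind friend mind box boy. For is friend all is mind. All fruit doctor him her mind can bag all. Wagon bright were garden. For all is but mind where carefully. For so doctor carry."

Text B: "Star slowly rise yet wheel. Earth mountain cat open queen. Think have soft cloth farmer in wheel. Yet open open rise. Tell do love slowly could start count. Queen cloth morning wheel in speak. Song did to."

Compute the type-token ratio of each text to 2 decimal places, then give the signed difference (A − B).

TTR(A) = 22/35 = 0.63
TTR(B) = 27/37 = 0.73
Difference = 0.63 − 0.73 = -0.10

-0.10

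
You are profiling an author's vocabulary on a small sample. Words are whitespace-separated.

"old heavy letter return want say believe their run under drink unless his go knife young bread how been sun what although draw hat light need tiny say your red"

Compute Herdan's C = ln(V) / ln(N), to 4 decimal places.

0.9900

N = 30, V = 29.
ln(V) = 3.367296, ln(N) = 3.401197
C = 3.367296 / 3.401197 = 0.9900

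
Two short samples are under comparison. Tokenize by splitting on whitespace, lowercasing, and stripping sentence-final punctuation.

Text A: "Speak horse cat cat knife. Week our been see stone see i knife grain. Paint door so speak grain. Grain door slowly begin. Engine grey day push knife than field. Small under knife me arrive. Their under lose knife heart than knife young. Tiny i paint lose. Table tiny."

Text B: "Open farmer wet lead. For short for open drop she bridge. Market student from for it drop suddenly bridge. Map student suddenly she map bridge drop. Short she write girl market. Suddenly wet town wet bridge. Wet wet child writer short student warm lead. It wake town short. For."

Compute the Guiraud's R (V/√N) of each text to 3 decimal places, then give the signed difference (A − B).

A: V=32, N=49, R=4.571
B: V=22, N=49, R=3.143
Difference = 4.571 − 3.143 = 1.428

1.428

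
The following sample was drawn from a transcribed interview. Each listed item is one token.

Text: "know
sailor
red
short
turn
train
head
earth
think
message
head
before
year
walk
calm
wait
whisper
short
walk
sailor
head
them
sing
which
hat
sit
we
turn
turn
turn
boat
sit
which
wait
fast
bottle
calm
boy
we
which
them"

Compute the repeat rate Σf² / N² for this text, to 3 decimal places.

0.048

Frequencies: turn:4, head:3, which:3, sailor:2, short:2, walk:2, calm:2, wait:2, them:2, sit:2, we:2, know:1, red:1, train:1, earth:1, think:1, message:1, before:1, year:1, whisper:1, … (6 more, each freq 1)
Σf² = 81; N² = 1681
Repeat rate = 81 / 1681 = 0.048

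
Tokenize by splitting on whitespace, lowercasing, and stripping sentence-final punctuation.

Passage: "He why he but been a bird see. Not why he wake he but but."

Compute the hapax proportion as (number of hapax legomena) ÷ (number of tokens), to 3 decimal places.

0.400

Frequencies: he:4, but:3, why:2, been:1, a:1, bird:1, see:1, not:1, wake:1
Hapax count = 6; token count = 15.
Ratio = 6 / 15 = 0.400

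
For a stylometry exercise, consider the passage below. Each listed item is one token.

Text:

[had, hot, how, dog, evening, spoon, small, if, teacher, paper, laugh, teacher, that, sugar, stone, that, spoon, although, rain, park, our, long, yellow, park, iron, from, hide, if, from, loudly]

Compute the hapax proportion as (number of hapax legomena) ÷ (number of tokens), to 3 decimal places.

0.600

Frequencies: spoon:2, if:2, teacher:2, that:2, park:2, from:2, had:1, hot:1, how:1, dog:1, evening:1, small:1, paper:1, laugh:1, sugar:1, stone:1, although:1, rain:1, our:1, long:1, … (4 more, each freq 1)
Hapax count = 18; token count = 30.
Ratio = 18 / 30 = 0.600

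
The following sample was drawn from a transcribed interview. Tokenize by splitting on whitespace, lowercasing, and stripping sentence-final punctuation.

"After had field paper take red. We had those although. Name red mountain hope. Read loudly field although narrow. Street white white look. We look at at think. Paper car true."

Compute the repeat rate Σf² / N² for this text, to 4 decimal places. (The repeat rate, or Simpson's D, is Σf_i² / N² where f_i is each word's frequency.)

Frequencies: had:2, field:2, paper:2, red:2, we:2, although:2, white:2, look:2, at:2, after:1, take:1, those:1, name:1, mountain:1, hope:1, read:1, loudly:1, narrow:1, street:1, think:1, … (2 more, each freq 1)
Σf² = 49; N² = 961
Repeat rate = 49 / 961 = 0.0510

0.0510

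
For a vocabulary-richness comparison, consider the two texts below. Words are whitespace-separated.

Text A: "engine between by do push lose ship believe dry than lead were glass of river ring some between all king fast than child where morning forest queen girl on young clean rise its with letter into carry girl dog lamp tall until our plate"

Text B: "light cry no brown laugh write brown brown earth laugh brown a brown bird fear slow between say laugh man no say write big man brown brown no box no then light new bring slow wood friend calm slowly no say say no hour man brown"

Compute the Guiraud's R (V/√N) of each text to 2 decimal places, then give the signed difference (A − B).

A: V=41, N=44, R=6.18
B: V=24, N=46, R=3.54
Difference = 6.18 − 3.54 = 2.64

2.64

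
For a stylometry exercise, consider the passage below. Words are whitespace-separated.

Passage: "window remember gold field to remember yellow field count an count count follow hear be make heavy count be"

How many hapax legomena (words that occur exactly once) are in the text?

Frequencies: count:4, remember:2, field:2, be:2, window:1, gold:1, to:1, yellow:1, an:1, follow:1, hear:1, make:1, heavy:1
Hapax (freq=1): an, follow, gold, hear, heavy, make, to, window, yellow

9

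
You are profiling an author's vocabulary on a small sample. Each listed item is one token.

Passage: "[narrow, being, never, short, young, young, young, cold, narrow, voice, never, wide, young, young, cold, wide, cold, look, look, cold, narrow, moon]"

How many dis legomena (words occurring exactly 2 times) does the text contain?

Frequencies: young:5, cold:4, narrow:3, never:2, wide:2, look:2, being:1, short:1, voice:1, moon:1
Words with frequency 2: look, never, wide

3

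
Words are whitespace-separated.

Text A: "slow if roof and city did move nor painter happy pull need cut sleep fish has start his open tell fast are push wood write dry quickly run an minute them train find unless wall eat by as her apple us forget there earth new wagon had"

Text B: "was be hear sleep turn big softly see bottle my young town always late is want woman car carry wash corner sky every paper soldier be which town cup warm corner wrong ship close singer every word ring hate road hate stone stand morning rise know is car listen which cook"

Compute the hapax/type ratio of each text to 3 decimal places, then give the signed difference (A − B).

0.186

A: hapax=47, V=47, ratio=1.000
B: hapax=35, V=43, ratio=0.814
Difference = 1.000 − 0.814 = 0.186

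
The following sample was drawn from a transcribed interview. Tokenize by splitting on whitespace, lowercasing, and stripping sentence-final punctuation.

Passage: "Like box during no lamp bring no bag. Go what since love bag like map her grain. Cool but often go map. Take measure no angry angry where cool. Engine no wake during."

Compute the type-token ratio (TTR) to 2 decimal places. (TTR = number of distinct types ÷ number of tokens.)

0.70

N = 33 tokens, V = 23 types.
TTR = V / N = 23 / 33 = 0.70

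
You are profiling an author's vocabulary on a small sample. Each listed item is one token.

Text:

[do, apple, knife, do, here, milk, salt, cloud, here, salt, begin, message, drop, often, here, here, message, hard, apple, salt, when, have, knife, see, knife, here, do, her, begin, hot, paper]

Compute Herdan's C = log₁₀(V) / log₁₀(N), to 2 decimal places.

0.84

N = 31, V = 18.
log₁₀(V) = 1.255273, log₁₀(N) = 1.491362
C = 1.255273 / 1.491362 = 0.84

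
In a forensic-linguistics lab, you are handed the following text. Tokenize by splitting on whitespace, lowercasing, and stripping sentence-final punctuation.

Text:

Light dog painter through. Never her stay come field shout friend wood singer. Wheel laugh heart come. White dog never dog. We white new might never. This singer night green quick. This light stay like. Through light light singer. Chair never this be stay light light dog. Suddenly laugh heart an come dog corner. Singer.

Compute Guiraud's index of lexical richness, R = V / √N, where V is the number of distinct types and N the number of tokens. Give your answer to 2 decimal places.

N = 55, V = 30.
√N = 7.416198
R = 30 / 7.416198 = 4.05

4.05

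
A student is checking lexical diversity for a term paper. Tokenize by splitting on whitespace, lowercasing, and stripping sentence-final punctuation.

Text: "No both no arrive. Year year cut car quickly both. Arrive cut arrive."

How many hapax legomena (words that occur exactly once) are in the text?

2

Frequencies: arrive:3, no:2, both:2, year:2, cut:2, car:1, quickly:1
Hapax (freq=1): car, quickly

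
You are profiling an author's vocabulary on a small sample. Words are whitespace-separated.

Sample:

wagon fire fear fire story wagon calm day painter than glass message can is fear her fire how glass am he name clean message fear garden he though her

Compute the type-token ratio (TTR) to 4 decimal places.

N = 29 tokens, V = 20 types.
TTR = V / N = 20 / 29 = 0.6897

0.6897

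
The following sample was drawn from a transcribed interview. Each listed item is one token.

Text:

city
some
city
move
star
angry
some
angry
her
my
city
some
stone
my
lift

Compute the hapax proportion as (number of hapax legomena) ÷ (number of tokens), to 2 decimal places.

0.33

Frequencies: city:3, some:3, angry:2, my:2, move:1, star:1, her:1, stone:1, lift:1
Hapax count = 5; token count = 15.
Ratio = 5 / 15 = 0.33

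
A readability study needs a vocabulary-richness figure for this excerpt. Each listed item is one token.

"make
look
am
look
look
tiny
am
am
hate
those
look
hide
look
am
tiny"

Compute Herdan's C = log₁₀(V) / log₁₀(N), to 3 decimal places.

0.719

N = 15, V = 7.
log₁₀(V) = 0.845098, log₁₀(N) = 1.176091
C = 0.845098 / 1.176091 = 0.719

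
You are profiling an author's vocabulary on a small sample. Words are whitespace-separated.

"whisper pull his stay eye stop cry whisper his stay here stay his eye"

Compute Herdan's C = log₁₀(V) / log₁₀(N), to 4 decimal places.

0.7879

N = 14, V = 8.
log₁₀(V) = 0.903090, log₁₀(N) = 1.146128
C = 0.903090 / 1.146128 = 0.7879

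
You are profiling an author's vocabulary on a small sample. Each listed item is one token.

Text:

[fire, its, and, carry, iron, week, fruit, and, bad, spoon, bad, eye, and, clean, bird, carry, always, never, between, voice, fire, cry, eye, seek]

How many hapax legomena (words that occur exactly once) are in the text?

13

Frequencies: and:3, fire:2, carry:2, bad:2, eye:2, its:1, iron:1, week:1, fruit:1, spoon:1, clean:1, bird:1, always:1, never:1, between:1, voice:1, cry:1, seek:1
Hapax (freq=1): always, between, bird, clean, cry, fruit, iron, its, never, seek, spoon, voice, week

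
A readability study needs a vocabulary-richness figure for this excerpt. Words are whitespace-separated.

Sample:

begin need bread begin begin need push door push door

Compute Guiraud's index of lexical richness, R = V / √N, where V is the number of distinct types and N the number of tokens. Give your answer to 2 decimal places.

1.58

N = 10, V = 5.
√N = 3.162278
R = 5 / 3.162278 = 1.58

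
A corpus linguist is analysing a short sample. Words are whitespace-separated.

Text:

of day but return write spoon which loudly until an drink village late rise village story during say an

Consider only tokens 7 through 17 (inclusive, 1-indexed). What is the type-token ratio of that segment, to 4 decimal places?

Segment tokens 7–17: which, loudly, until, an, drink, village, late, rise, village, story, during
Segment N = 11, segment V = 10.
TTR = 10 / 11 = 0.9091

0.9091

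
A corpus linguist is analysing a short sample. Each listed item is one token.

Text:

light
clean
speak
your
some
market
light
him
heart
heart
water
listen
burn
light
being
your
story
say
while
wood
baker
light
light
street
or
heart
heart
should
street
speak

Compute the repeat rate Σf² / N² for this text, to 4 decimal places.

Frequencies: light:5, heart:4, speak:2, your:2, street:2, clean:1, some:1, market:1, him:1, water:1, listen:1, burn:1, being:1, story:1, say:1, while:1, wood:1, baker:1, or:1, should:1
Σf² = 68; N² = 900
Repeat rate = 68 / 900 = 0.0756

0.0756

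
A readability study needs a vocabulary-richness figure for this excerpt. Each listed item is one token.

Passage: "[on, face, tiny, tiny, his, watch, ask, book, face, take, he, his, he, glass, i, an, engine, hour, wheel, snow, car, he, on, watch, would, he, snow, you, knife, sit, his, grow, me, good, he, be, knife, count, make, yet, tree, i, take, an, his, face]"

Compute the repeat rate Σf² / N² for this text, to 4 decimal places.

Frequencies: he:5, his:4, face:3, on:2, tiny:2, watch:2, take:2, i:2, an:2, snow:2, knife:2, ask:1, book:1, glass:1, engine:1, hour:1, wheel:1, car:1, would:1, you:1, … (9 more, each freq 1)
Σf² = 100; N² = 2116
Repeat rate = 100 / 2116 = 0.0473

0.0473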